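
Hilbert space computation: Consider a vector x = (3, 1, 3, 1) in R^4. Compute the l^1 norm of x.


The l^1 norm equals the sum of absolute values of all components.
||x||_1 = 3 + 1 + 3 + 1
= 8

8.0000


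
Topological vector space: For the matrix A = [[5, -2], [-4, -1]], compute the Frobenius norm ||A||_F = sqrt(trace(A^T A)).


||A||_F^2 = sum a_ij^2
= 5^2 + (-2)^2 + (-4)^2 + (-1)^2
= 25 + 4 + 16 + 1 = 46
||A||_F = sqrt(46) = 6.7823

6.7823


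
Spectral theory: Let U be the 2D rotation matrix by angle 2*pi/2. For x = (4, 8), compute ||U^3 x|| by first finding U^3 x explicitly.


U is a rotation by theta = 2*pi/2
U^3 = rotation by 3*theta = 6*pi/2 = 2*pi/2 (mod 2*pi)
cos(2*pi/2) = -1.0000, sin(2*pi/2) = 0.0000
U^3 x = (-1.0000 * 4 - 0.0000 * 8, 0.0000 * 4 + -1.0000 * 8)
= (-4.0000, -8.0000)
||U^3 x|| = sqrt((-4.0000)^2 + (-8.0000)^2) = sqrt(80.0000) = 8.9443

8.9443


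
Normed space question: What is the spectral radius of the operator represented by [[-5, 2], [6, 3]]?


For a 2x2 matrix, eigenvalues satisfy lambda^2 - (trace)*lambda + det = 0
trace = -5 + 3 = -2
det = -5*3 - 2*6 = -27
discriminant = (-2)^2 - 4*(-27) = 112
spectral radius = max |eigenvalue| = 6.2915

6.2915


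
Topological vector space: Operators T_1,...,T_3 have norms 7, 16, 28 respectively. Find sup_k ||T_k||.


By the Uniform Boundedness Principle, the supremum of norms is finite.
sup_k ||T_k|| = max(7, 16, 28) = 28

28


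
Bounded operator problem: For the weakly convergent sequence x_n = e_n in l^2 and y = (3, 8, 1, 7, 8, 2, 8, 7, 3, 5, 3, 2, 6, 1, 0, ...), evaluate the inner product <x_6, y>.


x_6 = e_6 is the standard basis vector with 1 in position 6.
<x_6, y> = y_6 = 2
As n -> infinity, <x_n, y> -> 0, confirming weak convergence of (x_n) to 0.

2


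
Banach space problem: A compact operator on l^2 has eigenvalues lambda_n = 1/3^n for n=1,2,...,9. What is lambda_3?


The eigenvalue formula gives lambda_3 = 1/3^3
= 1/27
= 0.0370

0.0370


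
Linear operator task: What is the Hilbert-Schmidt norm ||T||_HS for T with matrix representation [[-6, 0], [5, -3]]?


The Hilbert-Schmidt norm is sqrt(sum of squares of all entries).
Sum of squares = (-6)^2 + 0^2 + 5^2 + (-3)^2
= 36 + 0 + 25 + 9 = 70
||T||_HS = sqrt(70) = 8.3666

8.3666


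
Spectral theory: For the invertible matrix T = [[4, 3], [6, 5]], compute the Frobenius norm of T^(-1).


det(T) = 4*5 - 3*6 = 2
T^(-1) = (1/2) * [[5, -3], [-6, 4]] = [[2.5000, -1.5000], [-3.0000, 2.0000]]
||T^(-1)||_F^2 = 2.5000^2 + (-1.5000)^2 + (-3.0000)^2 + 2.0000^2 = 21.5000
||T^(-1)||_F = sqrt(21.5000) = 4.6368

4.6368


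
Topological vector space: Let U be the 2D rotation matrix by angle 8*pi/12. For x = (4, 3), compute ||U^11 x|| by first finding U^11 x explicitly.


U is a rotation by theta = 8*pi/12
U^11 = rotation by 11*theta = 88*pi/12 = 16*pi/12 (mod 2*pi)
cos(16*pi/12) = -0.5000, sin(16*pi/12) = -0.8660
U^11 x = (-0.5000 * 4 - -0.8660 * 3, -0.8660 * 4 + -0.5000 * 3)
= (0.5981, -4.9641)
||U^11 x|| = sqrt(0.5981^2 + (-4.9641)^2) = sqrt(25.0000) = 5.0000

5.0000


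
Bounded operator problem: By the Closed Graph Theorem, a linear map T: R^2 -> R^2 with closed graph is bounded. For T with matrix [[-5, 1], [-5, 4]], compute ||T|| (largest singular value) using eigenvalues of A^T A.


A^T A = [[50, -25], [-25, 17]]
trace(A^T A) = 67, det(A^T A) = 225
discriminant = 67^2 - 4*225 = 3589
Largest eigenvalue of A^T A = (trace + sqrt(disc))/2 = 63.4541
||T|| = sqrt(63.4541) = 7.9658

7.9658


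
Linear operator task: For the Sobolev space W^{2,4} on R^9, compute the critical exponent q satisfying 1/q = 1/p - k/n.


Using the Sobolev embedding formula: 1/q = 1/p - k/n
1/q = 1/4 - 2/9 = 1/36
q = 1/(1/36) = 36

36.0000


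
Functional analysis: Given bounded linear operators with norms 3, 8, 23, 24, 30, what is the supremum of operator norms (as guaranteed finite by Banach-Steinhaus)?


By the Uniform Boundedness Principle, the supremum of norms is finite.
sup_k ||T_k|| = max(3, 8, 23, 24, 30) = 30

30


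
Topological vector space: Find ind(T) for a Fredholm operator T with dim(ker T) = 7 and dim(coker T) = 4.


The Fredholm index is defined as ind(T) = dim(ker T) - dim(coker T)
= 7 - 4
= 3

3


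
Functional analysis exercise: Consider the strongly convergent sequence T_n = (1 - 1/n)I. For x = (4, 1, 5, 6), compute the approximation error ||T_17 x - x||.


T_17 x - x = (1 - 1/17)x - x = -x/17
||x|| = sqrt(78) = 8.8318
||T_17 x - x|| = ||x||/17 = 8.8318/17 = 0.5195

0.5195


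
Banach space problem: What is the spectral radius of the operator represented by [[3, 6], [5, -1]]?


For a 2x2 matrix, eigenvalues satisfy lambda^2 - (trace)*lambda + det = 0
trace = 3 + -1 = 2
det = 3*-1 - 6*5 = -33
discriminant = 2^2 - 4*(-33) = 136
spectral radius = max |eigenvalue| = 6.8310

6.8310


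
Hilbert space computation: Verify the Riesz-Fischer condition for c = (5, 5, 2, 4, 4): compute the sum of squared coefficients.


sum |c_n|^2 = 5^2 + 5^2 + 2^2 + 4^2 + 4^2
= 25 + 25 + 4 + 16 + 16
= 86

86


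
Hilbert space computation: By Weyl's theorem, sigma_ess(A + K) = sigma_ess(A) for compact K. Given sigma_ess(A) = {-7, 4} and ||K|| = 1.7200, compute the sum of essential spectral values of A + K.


By Weyl's theorem, the essential spectrum is invariant under compact perturbations.
sigma_ess(A + K) = sigma_ess(A) = {-7, 4}
Sum = -7 + 4 = -3

-3


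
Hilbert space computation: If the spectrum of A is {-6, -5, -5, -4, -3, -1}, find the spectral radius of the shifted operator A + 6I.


Spectrum of A + 6I = {0, 1, 1, 2, 3, 5}
Spectral radius = max |lambda| over the shifted spectrum
= max(0, 1, 1, 2, 3, 5) = 5

5


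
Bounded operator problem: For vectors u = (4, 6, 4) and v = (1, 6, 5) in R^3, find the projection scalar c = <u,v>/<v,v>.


Computing <u,v> = 4*1 + 6*6 + 4*5 = 60
Computing <v,v> = 1^2 + 6^2 + 5^2 = 62
Projection coefficient = 60/62 = 0.9677

0.9677


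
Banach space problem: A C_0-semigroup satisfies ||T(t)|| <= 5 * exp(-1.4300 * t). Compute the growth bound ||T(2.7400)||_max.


||T(2.7400)|| <= 5 * exp(-1.4300 * 2.7400)
= 5 * exp(-3.9182)
= 5 * 0.0199
= 0.0994

0.0994


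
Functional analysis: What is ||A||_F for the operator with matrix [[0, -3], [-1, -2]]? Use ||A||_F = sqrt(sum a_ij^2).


||A||_F^2 = sum a_ij^2
= 0^2 + (-3)^2 + (-1)^2 + (-2)^2
= 0 + 9 + 1 + 4 = 14
||A||_F = sqrt(14) = 3.7417

3.7417


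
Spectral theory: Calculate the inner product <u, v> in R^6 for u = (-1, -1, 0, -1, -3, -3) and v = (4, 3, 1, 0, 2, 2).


Computing the standard inner product <u, v> = sum u_i * v_i
= -1*4 + -1*3 + 0*1 + -1*0 + -3*2 + -3*2
= -4 + -3 + 0 + 0 + -6 + -6
= -19

-19


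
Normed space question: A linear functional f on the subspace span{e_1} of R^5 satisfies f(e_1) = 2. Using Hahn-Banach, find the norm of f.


The norm of f is given by ||f|| = sup_{||x||=1} |f(x)|.
On span{e_1}, ||e_1|| = 1, so ||f|| = |f(e_1)| / ||e_1||
= |2| / 1 = 2.0000

2.0000


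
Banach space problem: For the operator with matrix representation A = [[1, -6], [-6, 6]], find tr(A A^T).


trace(A * A^T) = sum of squares of all entries
= 1^2 + (-6)^2 + (-6)^2 + 6^2
= 1 + 36 + 36 + 36
= 109

109


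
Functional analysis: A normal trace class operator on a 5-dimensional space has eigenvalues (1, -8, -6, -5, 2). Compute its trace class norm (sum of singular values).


For a normal operator, singular values equal |eigenvalues|.
Trace norm = sum |lambda_i| = 1 + 8 + 6 + 5 + 2
= 22

22


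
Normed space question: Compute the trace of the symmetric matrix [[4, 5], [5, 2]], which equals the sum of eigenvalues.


For a self-adjoint (symmetric) matrix, the eigenvalues are real.
The sum of eigenvalues equals the trace of the matrix.
trace = 4 + 2 = 6

6


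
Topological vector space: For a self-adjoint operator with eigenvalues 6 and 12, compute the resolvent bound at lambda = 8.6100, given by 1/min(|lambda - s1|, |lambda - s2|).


dist(8.6100, {6, 12}) = min(|8.6100 - 6|, |8.6100 - 12|)
= min(2.6100, 3.3900) = 2.6100
Resolvent bound = 1/2.6100 = 0.3831

0.3831


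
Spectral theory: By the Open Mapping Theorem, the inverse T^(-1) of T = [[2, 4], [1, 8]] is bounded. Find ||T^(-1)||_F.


det(T) = 2*8 - 4*1 = 12
T^(-1) = (1/12) * [[8, -4], [-1, 2]] = [[0.6667, -0.3333], [-0.0833, 0.1667]]
||T^(-1)||_F^2 = 0.6667^2 + (-0.3333)^2 + (-0.0833)^2 + 0.1667^2 = 0.5903
||T^(-1)||_F = sqrt(0.5903) = 0.7683

0.7683


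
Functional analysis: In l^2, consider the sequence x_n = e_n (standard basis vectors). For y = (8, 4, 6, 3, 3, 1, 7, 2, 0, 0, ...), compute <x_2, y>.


x_2 = e_2 is the standard basis vector with 1 in position 2.
<x_2, y> = y_2 = 4
As n -> infinity, <x_n, y> -> 0, confirming weak convergence of (x_n) to 0.

4


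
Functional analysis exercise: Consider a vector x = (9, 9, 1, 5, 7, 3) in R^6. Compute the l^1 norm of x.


The l^1 norm equals the sum of absolute values of all components.
||x||_1 = 9 + 9 + 1 + 5 + 7 + 3
= 34

34.0000


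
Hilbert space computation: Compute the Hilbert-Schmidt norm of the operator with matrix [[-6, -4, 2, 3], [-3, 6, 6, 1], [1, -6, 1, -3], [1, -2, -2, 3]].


The Hilbert-Schmidt norm is sqrt(sum of squares of all entries).
Sum of squares = (-6)^2 + (-4)^2 + 2^2 + 3^2 + (-3)^2 + 6^2 + 6^2 + 1^2 + 1^2 + (-6)^2 + 1^2 + (-3)^2 + 1^2 + (-2)^2 + (-2)^2 + 3^2
= 36 + 16 + 4 + 9 + 9 + 36 + 36 + 1 + 1 + 36 + 1 + 9 + 1 + 4 + 4 + 9 = 212
||T||_HS = sqrt(212) = 14.5602

14.5602


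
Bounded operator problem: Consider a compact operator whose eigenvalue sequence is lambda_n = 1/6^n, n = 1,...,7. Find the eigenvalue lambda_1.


The eigenvalue formula gives lambda_1 = 1/6^1
= 1/6
= 0.1667

0.1667


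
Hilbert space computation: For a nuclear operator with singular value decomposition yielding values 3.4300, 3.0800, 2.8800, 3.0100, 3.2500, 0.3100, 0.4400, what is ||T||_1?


The nuclear norm is the sum of all singular values.
||T||_1 = 3.4300 + 3.0800 + 2.8800 + 3.0100 + 3.2500 + 0.3100 + 0.4400
= 16.4000

16.4000


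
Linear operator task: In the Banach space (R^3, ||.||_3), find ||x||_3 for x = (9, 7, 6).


The l^3 norm = (sum |x_i|^3)^(1/3)
Sum of 3th powers = 729 + 343 + 216 = 1288
||x||_3 = (1288)^(1/3) = 10.8802

10.8802


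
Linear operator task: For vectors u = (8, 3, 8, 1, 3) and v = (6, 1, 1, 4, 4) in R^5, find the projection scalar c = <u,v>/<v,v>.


Computing <u,v> = 8*6 + 3*1 + 8*1 + 1*4 + 3*4 = 75
Computing <v,v> = 6^2 + 1^2 + 1^2 + 4^2 + 4^2 = 70
Projection coefficient = 75/70 = 1.0714

1.0714


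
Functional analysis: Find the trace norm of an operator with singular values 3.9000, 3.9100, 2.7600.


The nuclear norm is the sum of all singular values.
||T||_1 = 3.9000 + 3.9100 + 2.7600
= 10.5700

10.5700


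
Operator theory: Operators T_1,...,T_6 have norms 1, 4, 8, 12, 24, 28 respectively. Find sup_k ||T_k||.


By the Uniform Boundedness Principle, the supremum of norms is finite.
sup_k ||T_k|| = max(1, 4, 8, 12, 24, 28) = 28

28


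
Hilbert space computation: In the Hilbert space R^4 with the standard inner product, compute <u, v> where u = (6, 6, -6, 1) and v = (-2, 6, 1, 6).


Computing the standard inner product <u, v> = sum u_i * v_i
= 6*-2 + 6*6 + -6*1 + 1*6
= -12 + 36 + -6 + 6
= 24

24


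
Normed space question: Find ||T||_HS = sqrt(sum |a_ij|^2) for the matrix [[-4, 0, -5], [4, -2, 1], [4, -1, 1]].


The Hilbert-Schmidt norm is sqrt(sum of squares of all entries).
Sum of squares = (-4)^2 + 0^2 + (-5)^2 + 4^2 + (-2)^2 + 1^2 + 4^2 + (-1)^2 + 1^2
= 16 + 0 + 25 + 16 + 4 + 1 + 16 + 1 + 1 = 80
||T||_HS = sqrt(80) = 8.9443

8.9443


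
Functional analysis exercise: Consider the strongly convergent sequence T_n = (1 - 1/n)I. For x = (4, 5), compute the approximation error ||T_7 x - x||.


T_7 x - x = (1 - 1/7)x - x = -x/7
||x|| = sqrt(41) = 6.4031
||T_7 x - x|| = ||x||/7 = 6.4031/7 = 0.9147

0.9147


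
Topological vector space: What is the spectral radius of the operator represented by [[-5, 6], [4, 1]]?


For a 2x2 matrix, eigenvalues satisfy lambda^2 - (trace)*lambda + det = 0
trace = -5 + 1 = -4
det = -5*1 - 6*4 = -29
discriminant = (-4)^2 - 4*(-29) = 132
spectral radius = max |eigenvalue| = 7.7446

7.7446


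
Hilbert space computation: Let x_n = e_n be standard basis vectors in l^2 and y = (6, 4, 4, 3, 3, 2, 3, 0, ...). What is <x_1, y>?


x_1 = e_1 is the standard basis vector with 1 in position 1.
<x_1, y> = y_1 = 6
As n -> infinity, <x_n, y> -> 0, confirming weak convergence of (x_n) to 0.

6


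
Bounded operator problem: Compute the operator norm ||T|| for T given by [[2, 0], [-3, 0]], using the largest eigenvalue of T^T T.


A^T A = [[13, 0], [0, 0]]
trace(A^T A) = 13, det(A^T A) = 0
discriminant = 13^2 - 4*0 = 169
Largest eigenvalue of A^T A = (trace + sqrt(disc))/2 = 13.0000
||T|| = sqrt(13.0000) = 3.6056

3.6056


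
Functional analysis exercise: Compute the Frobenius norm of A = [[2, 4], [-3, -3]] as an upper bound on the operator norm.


||A||_F^2 = sum a_ij^2
= 2^2 + 4^2 + (-3)^2 + (-3)^2
= 4 + 16 + 9 + 9 = 38
||A||_F = sqrt(38) = 6.1644

6.1644


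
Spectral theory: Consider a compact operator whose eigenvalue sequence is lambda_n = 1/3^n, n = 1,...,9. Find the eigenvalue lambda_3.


The eigenvalue formula gives lambda_3 = 1/3^3
= 1/27
= 0.0370

0.0370


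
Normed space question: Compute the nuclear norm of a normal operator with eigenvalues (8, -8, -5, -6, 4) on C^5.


For a normal operator, singular values equal |eigenvalues|.
Trace norm = sum |lambda_i| = 8 + 8 + 5 + 6 + 4
= 31

31


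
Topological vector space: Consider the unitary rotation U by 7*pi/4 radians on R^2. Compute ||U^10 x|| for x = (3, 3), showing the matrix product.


U is a rotation by theta = 7*pi/4
U^10 = rotation by 10*theta = 70*pi/4 = 6*pi/4 (mod 2*pi)
cos(6*pi/4) = 0.0000, sin(6*pi/4) = -1.0000
U^10 x = (0.0000 * 3 - -1.0000 * 3, -1.0000 * 3 + 0.0000 * 3)
= (3.0000, -3.0000)
||U^10 x|| = sqrt(3.0000^2 + (-3.0000)^2) = sqrt(18.0000) = 4.2426

4.2426


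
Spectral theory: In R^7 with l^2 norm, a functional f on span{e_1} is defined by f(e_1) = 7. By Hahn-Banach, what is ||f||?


The norm of f is given by ||f|| = sup_{||x||=1} |f(x)|.
On span{e_1}, ||e_1|| = 1, so ||f|| = |f(e_1)| / ||e_1||
= |7| / 1 = 7.0000

7.0000


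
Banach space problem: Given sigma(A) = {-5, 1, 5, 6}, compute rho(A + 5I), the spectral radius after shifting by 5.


Spectrum of A + 5I = {0, 6, 10, 11}
Spectral radius = max |lambda| over the shifted spectrum
= max(0, 6, 10, 11) = 11

11


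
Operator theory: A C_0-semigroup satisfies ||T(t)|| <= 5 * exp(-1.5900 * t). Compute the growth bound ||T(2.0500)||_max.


||T(2.0500)|| <= 5 * exp(-1.5900 * 2.0500)
= 5 * exp(-3.2595)
= 5 * 0.0384
= 0.1920

0.1920


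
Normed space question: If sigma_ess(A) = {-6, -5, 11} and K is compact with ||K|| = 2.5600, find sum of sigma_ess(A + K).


By Weyl's theorem, the essential spectrum is invariant under compact perturbations.
sigma_ess(A + K) = sigma_ess(A) = {-6, -5, 11}
Sum = -6 + -5 + 11 = 0

0


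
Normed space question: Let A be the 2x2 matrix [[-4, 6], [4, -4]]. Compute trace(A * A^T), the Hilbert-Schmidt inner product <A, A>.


trace(A * A^T) = sum of squares of all entries
= (-4)^2 + 6^2 + 4^2 + (-4)^2
= 16 + 36 + 16 + 16
= 84

84


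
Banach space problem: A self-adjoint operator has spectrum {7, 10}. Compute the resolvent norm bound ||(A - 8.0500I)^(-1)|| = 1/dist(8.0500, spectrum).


dist(8.0500, {7, 10}) = min(|8.0500 - 7|, |8.0500 - 10|)
= min(1.0500, 1.9500) = 1.0500
Resolvent bound = 1/1.0500 = 0.9524

0.9524


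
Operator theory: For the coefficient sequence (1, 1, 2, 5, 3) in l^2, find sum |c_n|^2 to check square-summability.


sum |c_n|^2 = 1^2 + 1^2 + 2^2 + 5^2 + 3^2
= 1 + 1 + 4 + 25 + 9
= 40

40


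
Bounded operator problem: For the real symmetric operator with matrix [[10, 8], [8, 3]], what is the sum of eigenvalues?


For a self-adjoint (symmetric) matrix, the eigenvalues are real.
The sum of eigenvalues equals the trace of the matrix.
trace = 10 + 3 = 13

13


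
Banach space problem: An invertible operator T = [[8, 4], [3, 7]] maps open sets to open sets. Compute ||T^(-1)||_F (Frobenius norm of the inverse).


det(T) = 8*7 - 4*3 = 44
T^(-1) = (1/44) * [[7, -4], [-3, 8]] = [[0.1591, -0.0909], [-0.0682, 0.1818]]
||T^(-1)||_F^2 = 0.1591^2 + (-0.0909)^2 + (-0.0682)^2 + 0.1818^2 = 0.0713
||T^(-1)||_F = sqrt(0.0713) = 0.2670

0.2670


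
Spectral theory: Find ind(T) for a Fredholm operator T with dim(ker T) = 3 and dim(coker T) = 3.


The Fredholm index is defined as ind(T) = dim(ker T) - dim(coker T)
= 3 - 3
= 0

0


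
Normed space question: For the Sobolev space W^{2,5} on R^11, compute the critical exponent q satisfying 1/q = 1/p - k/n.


Using the Sobolev embedding formula: 1/q = 1/p - k/n
1/q = 1/5 - 2/11 = 1/55
q = 1/(1/55) = 55

55.0000


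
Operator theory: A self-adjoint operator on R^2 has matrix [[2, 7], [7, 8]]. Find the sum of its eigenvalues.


For a self-adjoint (symmetric) matrix, the eigenvalues are real.
The sum of eigenvalues equals the trace of the matrix.
trace = 2 + 8 = 10

10


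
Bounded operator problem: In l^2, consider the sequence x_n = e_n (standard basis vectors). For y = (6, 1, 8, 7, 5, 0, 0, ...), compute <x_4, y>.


x_4 = e_4 is the standard basis vector with 1 in position 4.
<x_4, y> = y_4 = 7
As n -> infinity, <x_n, y> -> 0, confirming weak convergence of (x_n) to 0.

7


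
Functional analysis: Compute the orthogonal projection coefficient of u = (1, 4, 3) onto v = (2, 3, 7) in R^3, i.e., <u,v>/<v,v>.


Computing <u,v> = 1*2 + 4*3 + 3*7 = 35
Computing <v,v> = 2^2 + 3^2 + 7^2 = 62
Projection coefficient = 35/62 = 0.5645

0.5645


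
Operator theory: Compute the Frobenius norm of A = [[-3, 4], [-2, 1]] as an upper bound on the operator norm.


||A||_F^2 = sum a_ij^2
= (-3)^2 + 4^2 + (-2)^2 + 1^2
= 9 + 16 + 4 + 1 = 30
||A||_F = sqrt(30) = 5.4772

5.4772


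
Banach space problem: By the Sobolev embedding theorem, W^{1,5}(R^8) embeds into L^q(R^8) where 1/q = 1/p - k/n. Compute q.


Using the Sobolev embedding formula: 1/q = 1/p - k/n
1/q = 1/5 - 1/8 = 3/40
q = 1/(3/40) = 40/3 = 13.3333

13.3333


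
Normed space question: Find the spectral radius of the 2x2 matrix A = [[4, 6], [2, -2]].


For a 2x2 matrix, eigenvalues satisfy lambda^2 - (trace)*lambda + det = 0
trace = 4 + -2 = 2
det = 4*-2 - 6*2 = -20
discriminant = 2^2 - 4*(-20) = 84
spectral radius = max |eigenvalue| = 5.5826

5.5826


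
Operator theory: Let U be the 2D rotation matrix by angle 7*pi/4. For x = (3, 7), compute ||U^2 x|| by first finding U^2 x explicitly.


U is a rotation by theta = 7*pi/4
U^2 = rotation by 2*theta = 14*pi/4 = 6*pi/4 (mod 2*pi)
cos(6*pi/4) = 0.0000, sin(6*pi/4) = -1.0000
U^2 x = (0.0000 * 3 - -1.0000 * 7, -1.0000 * 3 + 0.0000 * 7)
= (7.0000, -3.0000)
||U^2 x|| = sqrt(7.0000^2 + (-3.0000)^2) = sqrt(58.0000) = 7.6158

7.6158


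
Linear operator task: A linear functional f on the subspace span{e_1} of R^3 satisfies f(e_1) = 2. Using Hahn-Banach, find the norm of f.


The norm of f is given by ||f|| = sup_{||x||=1} |f(x)|.
On span{e_1}, ||e_1|| = 1, so ||f|| = |f(e_1)| / ||e_1||
= |2| / 1 = 2.0000

2.0000


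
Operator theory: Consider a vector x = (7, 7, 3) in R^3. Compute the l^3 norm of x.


The l^3 norm = (sum |x_i|^3)^(1/3)
Sum of 3th powers = 343 + 343 + 27 = 713
||x||_3 = (713)^(1/3) = 8.9337

8.9337


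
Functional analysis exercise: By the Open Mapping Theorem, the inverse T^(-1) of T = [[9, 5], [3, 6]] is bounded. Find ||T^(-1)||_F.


det(T) = 9*6 - 5*3 = 39
T^(-1) = (1/39) * [[6, -5], [-3, 9]] = [[0.1538, -0.1282], [-0.0769, 0.2308]]
||T^(-1)||_F^2 = 0.1538^2 + (-0.1282)^2 + (-0.0769)^2 + 0.2308^2 = 0.0993
||T^(-1)||_F = sqrt(0.0993) = 0.3151

0.3151


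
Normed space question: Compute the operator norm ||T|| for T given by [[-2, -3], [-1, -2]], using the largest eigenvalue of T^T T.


A^T A = [[5, 8], [8, 13]]
trace(A^T A) = 18, det(A^T A) = 1
discriminant = 18^2 - 4*1 = 320
Largest eigenvalue of A^T A = (trace + sqrt(disc))/2 = 17.9443
||T|| = sqrt(17.9443) = 4.2361

4.2361


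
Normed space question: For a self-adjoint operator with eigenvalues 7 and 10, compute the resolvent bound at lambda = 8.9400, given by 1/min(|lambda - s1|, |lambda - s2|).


dist(8.9400, {7, 10}) = min(|8.9400 - 7|, |8.9400 - 10|)
= min(1.9400, 1.0600) = 1.0600
Resolvent bound = 1/1.0600 = 0.9434

0.9434


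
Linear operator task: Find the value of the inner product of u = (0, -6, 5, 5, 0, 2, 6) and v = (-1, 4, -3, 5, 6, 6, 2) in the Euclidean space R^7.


Computing the standard inner product <u, v> = sum u_i * v_i
= 0*-1 + -6*4 + 5*-3 + 5*5 + 0*6 + 2*6 + 6*2
= 0 + -24 + -15 + 25 + 0 + 12 + 12
= 10

10


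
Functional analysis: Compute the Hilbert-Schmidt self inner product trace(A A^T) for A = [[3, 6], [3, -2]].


trace(A * A^T) = sum of squares of all entries
= 3^2 + 6^2 + 3^2 + (-2)^2
= 9 + 36 + 9 + 4
= 58

58


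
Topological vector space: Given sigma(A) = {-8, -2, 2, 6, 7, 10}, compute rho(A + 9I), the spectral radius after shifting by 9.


Spectrum of A + 9I = {1, 7, 11, 15, 16, 19}
Spectral radius = max |lambda| over the shifted spectrum
= max(1, 7, 11, 15, 16, 19) = 19

19


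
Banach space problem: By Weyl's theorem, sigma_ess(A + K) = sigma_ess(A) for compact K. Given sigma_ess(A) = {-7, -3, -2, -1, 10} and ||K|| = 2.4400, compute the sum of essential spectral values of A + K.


By Weyl's theorem, the essential spectrum is invariant under compact perturbations.
sigma_ess(A + K) = sigma_ess(A) = {-7, -3, -2, -1, 10}
Sum = -7 + -3 + -2 + -1 + 10 = -3

-3


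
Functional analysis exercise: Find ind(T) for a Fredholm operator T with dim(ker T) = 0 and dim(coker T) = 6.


The Fredholm index is defined as ind(T) = dim(ker T) - dim(coker T)
= 0 - 6
= -6

-6


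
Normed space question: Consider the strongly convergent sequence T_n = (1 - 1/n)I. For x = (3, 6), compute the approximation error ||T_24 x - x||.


T_24 x - x = (1 - 1/24)x - x = -x/24
||x|| = sqrt(45) = 6.7082
||T_24 x - x|| = ||x||/24 = 6.7082/24 = 0.2795

0.2795


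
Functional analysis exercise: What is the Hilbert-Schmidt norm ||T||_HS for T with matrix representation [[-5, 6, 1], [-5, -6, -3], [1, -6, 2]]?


The Hilbert-Schmidt norm is sqrt(sum of squares of all entries).
Sum of squares = (-5)^2 + 6^2 + 1^2 + (-5)^2 + (-6)^2 + (-3)^2 + 1^2 + (-6)^2 + 2^2
= 25 + 36 + 1 + 25 + 36 + 9 + 1 + 36 + 4 = 173
||T||_HS = sqrt(173) = 13.1529

13.1529


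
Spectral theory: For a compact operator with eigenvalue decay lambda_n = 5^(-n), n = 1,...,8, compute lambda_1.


The eigenvalue formula gives lambda_1 = 1/5^1
= 1/5
= 0.2000

0.2000


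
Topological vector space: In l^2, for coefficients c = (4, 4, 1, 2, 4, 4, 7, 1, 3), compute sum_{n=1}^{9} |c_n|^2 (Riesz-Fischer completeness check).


sum |c_n|^2 = 4^2 + 4^2 + 1^2 + 2^2 + 4^2 + 4^2 + 7^2 + 1^2 + 3^2
= 16 + 16 + 1 + 4 + 16 + 16 + 49 + 1 + 9
= 128

128


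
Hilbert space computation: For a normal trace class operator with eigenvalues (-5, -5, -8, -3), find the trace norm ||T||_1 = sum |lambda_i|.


For a normal operator, singular values equal |eigenvalues|.
Trace norm = sum |lambda_i| = 5 + 5 + 8 + 3
= 21

21


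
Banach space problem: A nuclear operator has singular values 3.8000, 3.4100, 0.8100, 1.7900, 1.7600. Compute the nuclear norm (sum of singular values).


The nuclear norm is the sum of all singular values.
||T||_1 = 3.8000 + 3.4100 + 0.8100 + 1.7900 + 1.7600
= 11.5700

11.5700


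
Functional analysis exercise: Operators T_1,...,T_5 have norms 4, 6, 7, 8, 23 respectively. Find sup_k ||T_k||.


By the Uniform Boundedness Principle, the supremum of norms is finite.
sup_k ||T_k|| = max(4, 6, 7, 8, 23) = 23

23


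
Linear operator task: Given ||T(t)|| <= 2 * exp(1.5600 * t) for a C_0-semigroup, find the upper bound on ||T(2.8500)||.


||T(2.8500)|| <= 2 * exp(1.5600 * 2.8500)
= 2 * exp(4.4460)
= 2 * 85.2851
= 170.5702

170.5702


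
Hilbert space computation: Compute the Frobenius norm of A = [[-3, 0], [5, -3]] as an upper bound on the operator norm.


||A||_F^2 = sum a_ij^2
= (-3)^2 + 0^2 + 5^2 + (-3)^2
= 9 + 0 + 25 + 9 = 43
||A||_F = sqrt(43) = 6.5574

6.5574


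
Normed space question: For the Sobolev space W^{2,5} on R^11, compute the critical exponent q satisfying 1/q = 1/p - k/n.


Using the Sobolev embedding formula: 1/q = 1/p - k/n
1/q = 1/5 - 2/11 = 1/55
q = 1/(1/55) = 55

55.0000


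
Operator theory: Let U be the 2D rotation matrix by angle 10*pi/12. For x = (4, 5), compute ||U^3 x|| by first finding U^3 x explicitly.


U is a rotation by theta = 10*pi/12
U^3 = rotation by 3*theta = 30*pi/12 = 6*pi/12 (mod 2*pi)
cos(6*pi/12) = 0.0000, sin(6*pi/12) = 1.0000
U^3 x = (0.0000 * 4 - 1.0000 * 5, 1.0000 * 4 + 0.0000 * 5)
= (-5.0000, 4.0000)
||U^3 x|| = sqrt((-5.0000)^2 + 4.0000^2) = sqrt(41.0000) = 6.4031

6.4031


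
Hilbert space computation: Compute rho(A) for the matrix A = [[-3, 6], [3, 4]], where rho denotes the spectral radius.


For a 2x2 matrix, eigenvalues satisfy lambda^2 - (trace)*lambda + det = 0
trace = -3 + 4 = 1
det = -3*4 - 6*3 = -30
discriminant = 1^2 - 4*(-30) = 121
spectral radius = max |eigenvalue| = 6.0000

6.0000


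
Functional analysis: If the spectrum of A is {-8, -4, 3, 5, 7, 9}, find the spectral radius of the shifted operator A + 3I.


Spectrum of A + 3I = {-5, -1, 6, 8, 10, 12}
Spectral radius = max |lambda| over the shifted spectrum
= max(5, 1, 6, 8, 10, 12) = 12

12


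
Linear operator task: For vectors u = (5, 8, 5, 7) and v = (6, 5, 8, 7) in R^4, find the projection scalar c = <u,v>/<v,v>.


Computing <u,v> = 5*6 + 8*5 + 5*8 + 7*7 = 159
Computing <v,v> = 6^2 + 5^2 + 8^2 + 7^2 = 174
Projection coefficient = 159/174 = 0.9138

0.9138


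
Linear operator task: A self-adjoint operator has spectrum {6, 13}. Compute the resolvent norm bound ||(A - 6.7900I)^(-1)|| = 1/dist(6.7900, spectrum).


dist(6.7900, {6, 13}) = min(|6.7900 - 6|, |6.7900 - 13|)
= min(0.7900, 6.2100) = 0.7900
Resolvent bound = 1/0.7900 = 1.2658

1.2658


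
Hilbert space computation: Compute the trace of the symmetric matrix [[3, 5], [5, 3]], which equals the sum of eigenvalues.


For a self-adjoint (symmetric) matrix, the eigenvalues are real.
The sum of eigenvalues equals the trace of the matrix.
trace = 3 + 3 = 6

6


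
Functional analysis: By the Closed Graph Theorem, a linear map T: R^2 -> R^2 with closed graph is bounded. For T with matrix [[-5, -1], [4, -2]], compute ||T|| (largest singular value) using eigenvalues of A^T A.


A^T A = [[41, -3], [-3, 5]]
trace(A^T A) = 46, det(A^T A) = 196
discriminant = 46^2 - 4*196 = 1332
Largest eigenvalue of A^T A = (trace + sqrt(disc))/2 = 41.2483
||T|| = sqrt(41.2483) = 6.4225

6.4225


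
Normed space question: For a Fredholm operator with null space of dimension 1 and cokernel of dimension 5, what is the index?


The Fredholm index is defined as ind(T) = dim(ker T) - dim(coker T)
= 1 - 5
= -4

-4


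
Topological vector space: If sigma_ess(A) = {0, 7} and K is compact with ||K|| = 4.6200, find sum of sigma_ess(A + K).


By Weyl's theorem, the essential spectrum is invariant under compact perturbations.
sigma_ess(A + K) = sigma_ess(A) = {0, 7}
Sum = 0 + 7 = 7

7


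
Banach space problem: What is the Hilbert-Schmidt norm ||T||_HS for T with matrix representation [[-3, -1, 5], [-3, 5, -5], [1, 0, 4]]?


The Hilbert-Schmidt norm is sqrt(sum of squares of all entries).
Sum of squares = (-3)^2 + (-1)^2 + 5^2 + (-3)^2 + 5^2 + (-5)^2 + 1^2 + 0^2 + 4^2
= 9 + 1 + 25 + 9 + 25 + 25 + 1 + 0 + 16 = 111
||T||_HS = sqrt(111) = 10.5357

10.5357


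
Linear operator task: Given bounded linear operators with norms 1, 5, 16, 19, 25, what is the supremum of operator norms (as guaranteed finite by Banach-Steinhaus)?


By the Uniform Boundedness Principle, the supremum of norms is finite.
sup_k ||T_k|| = max(1, 5, 16, 19, 25) = 25

25


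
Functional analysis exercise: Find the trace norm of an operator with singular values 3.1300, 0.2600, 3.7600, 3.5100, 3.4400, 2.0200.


The nuclear norm is the sum of all singular values.
||T||_1 = 3.1300 + 0.2600 + 3.7600 + 3.5100 + 3.4400 + 2.0200
= 16.1200

16.1200


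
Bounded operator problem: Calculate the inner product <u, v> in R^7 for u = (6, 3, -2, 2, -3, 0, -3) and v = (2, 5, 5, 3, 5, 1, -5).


Computing the standard inner product <u, v> = sum u_i * v_i
= 6*2 + 3*5 + -2*5 + 2*3 + -3*5 + 0*1 + -3*-5
= 12 + 15 + -10 + 6 + -15 + 0 + 15
= 23

23


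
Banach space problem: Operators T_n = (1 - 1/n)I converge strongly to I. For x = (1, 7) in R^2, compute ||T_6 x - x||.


T_6 x - x = (1 - 1/6)x - x = -x/6
||x|| = sqrt(50) = 7.0711
||T_6 x - x|| = ||x||/6 = 7.0711/6 = 1.1785

1.1785


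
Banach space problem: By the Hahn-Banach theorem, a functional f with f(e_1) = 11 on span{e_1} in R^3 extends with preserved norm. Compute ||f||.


The norm of f is given by ||f|| = sup_{||x||=1} |f(x)|.
On span{e_1}, ||e_1|| = 1, so ||f|| = |f(e_1)| / ||e_1||
= |11| / 1 = 11.0000

11.0000


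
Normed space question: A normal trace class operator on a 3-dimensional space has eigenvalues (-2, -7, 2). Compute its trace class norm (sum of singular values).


For a normal operator, singular values equal |eigenvalues|.
Trace norm = sum |lambda_i| = 2 + 7 + 2
= 11

11


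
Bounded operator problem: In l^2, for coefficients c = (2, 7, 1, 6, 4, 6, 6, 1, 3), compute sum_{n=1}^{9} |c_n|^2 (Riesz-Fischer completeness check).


sum |c_n|^2 = 2^2 + 7^2 + 1^2 + 6^2 + 4^2 + 6^2 + 6^2 + 1^2 + 3^2
= 4 + 49 + 1 + 36 + 16 + 36 + 36 + 1 + 9
= 188

188


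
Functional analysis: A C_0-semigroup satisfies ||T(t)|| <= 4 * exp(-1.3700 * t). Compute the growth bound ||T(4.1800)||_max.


||T(4.1800)|| <= 4 * exp(-1.3700 * 4.1800)
= 4 * exp(-5.7266)
= 4 * 0.0033
= 0.0130

0.0130


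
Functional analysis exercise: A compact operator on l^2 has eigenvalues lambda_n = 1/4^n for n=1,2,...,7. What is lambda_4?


The eigenvalue formula gives lambda_4 = 1/4^4
= 1/256
= 0.0039

0.0039


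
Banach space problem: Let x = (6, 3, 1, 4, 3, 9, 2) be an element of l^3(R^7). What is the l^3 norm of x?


The l^3 norm = (sum |x_i|^3)^(1/3)
Sum of 3th powers = 216 + 27 + 1 + 64 + 27 + 729 + 8 = 1072
||x||_3 = (1072)^(1/3) = 10.2345

10.2345


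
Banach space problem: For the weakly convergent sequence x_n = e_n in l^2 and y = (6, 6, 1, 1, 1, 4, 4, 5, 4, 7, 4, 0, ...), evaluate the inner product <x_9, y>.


x_9 = e_9 is the standard basis vector with 1 in position 9.
<x_9, y> = y_9 = 4
As n -> infinity, <x_n, y> -> 0, confirming weak convergence of (x_n) to 0.

4


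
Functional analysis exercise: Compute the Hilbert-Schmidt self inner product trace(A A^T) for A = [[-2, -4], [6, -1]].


trace(A * A^T) = sum of squares of all entries
= (-2)^2 + (-4)^2 + 6^2 + (-1)^2
= 4 + 16 + 36 + 1
= 57

57


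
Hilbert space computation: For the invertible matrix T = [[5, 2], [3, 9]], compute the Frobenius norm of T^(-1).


det(T) = 5*9 - 2*3 = 39
T^(-1) = (1/39) * [[9, -2], [-3, 5]] = [[0.2308, -0.0513], [-0.0769, 0.1282]]
||T^(-1)||_F^2 = 0.2308^2 + (-0.0513)^2 + (-0.0769)^2 + 0.1282^2 = 0.0782
||T^(-1)||_F = sqrt(0.0782) = 0.2797

0.2797


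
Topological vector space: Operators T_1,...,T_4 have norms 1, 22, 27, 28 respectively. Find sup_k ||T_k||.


By the Uniform Boundedness Principle, the supremum of norms is finite.
sup_k ||T_k|| = max(1, 22, 27, 28) = 28

28


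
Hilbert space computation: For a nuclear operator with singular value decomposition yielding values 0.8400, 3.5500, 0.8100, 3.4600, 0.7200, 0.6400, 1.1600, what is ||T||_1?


The nuclear norm is the sum of all singular values.
||T||_1 = 0.8400 + 3.5500 + 0.8100 + 3.4600 + 0.7200 + 0.6400 + 1.1600
= 11.1800

11.1800


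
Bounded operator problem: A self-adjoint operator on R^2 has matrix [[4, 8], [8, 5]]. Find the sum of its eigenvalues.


For a self-adjoint (symmetric) matrix, the eigenvalues are real.
The sum of eigenvalues equals the trace of the matrix.
trace = 4 + 5 = 9

9


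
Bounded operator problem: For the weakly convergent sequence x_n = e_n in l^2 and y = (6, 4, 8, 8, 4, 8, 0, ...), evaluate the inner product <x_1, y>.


x_1 = e_1 is the standard basis vector with 1 in position 1.
<x_1, y> = y_1 = 6
As n -> infinity, <x_n, y> -> 0, confirming weak convergence of (x_n) to 0.

6


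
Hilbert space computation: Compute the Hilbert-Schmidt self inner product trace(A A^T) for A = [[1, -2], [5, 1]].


trace(A * A^T) = sum of squares of all entries
= 1^2 + (-2)^2 + 5^2 + 1^2
= 1 + 4 + 25 + 1
= 31

31


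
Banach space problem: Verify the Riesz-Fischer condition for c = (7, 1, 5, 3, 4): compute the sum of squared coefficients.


sum |c_n|^2 = 7^2 + 1^2 + 5^2 + 3^2 + 4^2
= 49 + 1 + 25 + 9 + 16
= 100

100


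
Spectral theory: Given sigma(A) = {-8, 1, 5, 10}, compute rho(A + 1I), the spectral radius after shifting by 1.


Spectrum of A + 1I = {-7, 2, 6, 11}
Spectral radius = max |lambda| over the shifted spectrum
= max(7, 2, 6, 11) = 11

11


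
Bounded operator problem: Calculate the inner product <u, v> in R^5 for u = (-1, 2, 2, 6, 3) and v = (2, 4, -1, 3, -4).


Computing the standard inner product <u, v> = sum u_i * v_i
= -1*2 + 2*4 + 2*-1 + 6*3 + 3*-4
= -2 + 8 + -2 + 18 + -12
= 10

10


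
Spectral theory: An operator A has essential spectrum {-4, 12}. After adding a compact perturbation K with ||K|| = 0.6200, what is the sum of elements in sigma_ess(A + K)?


By Weyl's theorem, the essential spectrum is invariant under compact perturbations.
sigma_ess(A + K) = sigma_ess(A) = {-4, 12}
Sum = -4 + 12 = 8

8


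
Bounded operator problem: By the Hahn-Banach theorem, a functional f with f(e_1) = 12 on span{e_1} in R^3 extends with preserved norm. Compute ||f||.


The norm of f is given by ||f|| = sup_{||x||=1} |f(x)|.
On span{e_1}, ||e_1|| = 1, so ||f|| = |f(e_1)| / ||e_1||
= |12| / 1 = 12.0000

12.0000


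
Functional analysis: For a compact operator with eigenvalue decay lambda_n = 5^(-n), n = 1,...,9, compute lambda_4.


The eigenvalue formula gives lambda_4 = 1/5^4
= 1/625
= 0.0016

0.0016


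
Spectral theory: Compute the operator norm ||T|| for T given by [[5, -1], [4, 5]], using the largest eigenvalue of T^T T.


A^T A = [[41, 15], [15, 26]]
trace(A^T A) = 67, det(A^T A) = 841
discriminant = 67^2 - 4*841 = 1125
Largest eigenvalue of A^T A = (trace + sqrt(disc))/2 = 50.2705
||T|| = sqrt(50.2705) = 7.0902

7.0902


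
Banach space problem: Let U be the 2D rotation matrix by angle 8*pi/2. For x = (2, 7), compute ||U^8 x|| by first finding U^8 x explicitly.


U is a rotation by theta = 8*pi/2
U^8 = rotation by 8*theta = 64*pi/2 = 0*pi/2 (mod 2*pi)
cos(0*pi/2) = 1.0000, sin(0*pi/2) = 0.0000
U^8 x = (1.0000 * 2 - 0.0000 * 7, 0.0000 * 2 + 1.0000 * 7)
= (2.0000, 7.0000)
||U^8 x|| = sqrt(2.0000^2 + 7.0000^2) = sqrt(53.0000) = 7.2801

7.2801


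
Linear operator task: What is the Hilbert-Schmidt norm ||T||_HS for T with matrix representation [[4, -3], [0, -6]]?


The Hilbert-Schmidt norm is sqrt(sum of squares of all entries).
Sum of squares = 4^2 + (-3)^2 + 0^2 + (-6)^2
= 16 + 9 + 0 + 36 = 61
||T||_HS = sqrt(61) = 7.8102

7.8102


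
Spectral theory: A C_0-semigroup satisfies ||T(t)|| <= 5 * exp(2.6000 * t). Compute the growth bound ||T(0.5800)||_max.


||T(0.5800)|| <= 5 * exp(2.6000 * 0.5800)
= 5 * exp(1.5080)
= 5 * 4.5177
= 22.5884

22.5884


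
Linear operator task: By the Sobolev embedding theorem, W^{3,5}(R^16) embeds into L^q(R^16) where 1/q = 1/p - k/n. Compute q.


Using the Sobolev embedding formula: 1/q = 1/p - k/n
1/q = 1/5 - 3/16 = 1/80
q = 1/(1/80) = 80

80.0000


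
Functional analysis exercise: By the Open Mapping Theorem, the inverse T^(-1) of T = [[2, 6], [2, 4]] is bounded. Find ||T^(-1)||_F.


det(T) = 2*4 - 6*2 = -4
T^(-1) = (1/-4) * [[4, -6], [-2, 2]] = [[-1.0000, 1.5000], [0.5000, -0.5000]]
||T^(-1)||_F^2 = (-1.0000)^2 + 1.5000^2 + 0.5000^2 + (-0.5000)^2 = 3.7500
||T^(-1)||_F = sqrt(3.7500) = 1.9365

1.9365


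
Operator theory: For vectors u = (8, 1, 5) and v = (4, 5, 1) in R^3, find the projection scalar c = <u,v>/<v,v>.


Computing <u,v> = 8*4 + 1*5 + 5*1 = 42
Computing <v,v> = 4^2 + 5^2 + 1^2 = 42
Projection coefficient = 42/42 = 1.0000

1.0000


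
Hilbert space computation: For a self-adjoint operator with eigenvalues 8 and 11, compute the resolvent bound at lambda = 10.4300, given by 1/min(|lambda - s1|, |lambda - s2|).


dist(10.4300, {8, 11}) = min(|10.4300 - 8|, |10.4300 - 11|)
= min(2.4300, 0.5700) = 0.5700
Resolvent bound = 1/0.5700 = 1.7544

1.7544


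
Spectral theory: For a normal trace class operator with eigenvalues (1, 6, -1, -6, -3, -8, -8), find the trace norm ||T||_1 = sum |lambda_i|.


For a normal operator, singular values equal |eigenvalues|.
Trace norm = sum |lambda_i| = 1 + 6 + 1 + 6 + 3 + 8 + 8
= 33

33


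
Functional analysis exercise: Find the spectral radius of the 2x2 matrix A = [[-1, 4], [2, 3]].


For a 2x2 matrix, eigenvalues satisfy lambda^2 - (trace)*lambda + det = 0
trace = -1 + 3 = 2
det = -1*3 - 4*2 = -11
discriminant = 2^2 - 4*(-11) = 48
spectral radius = max |eigenvalue| = 4.4641

4.4641


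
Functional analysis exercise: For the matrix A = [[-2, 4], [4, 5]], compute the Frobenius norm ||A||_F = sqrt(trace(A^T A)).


||A||_F^2 = sum a_ij^2
= (-2)^2 + 4^2 + 4^2 + 5^2
= 4 + 16 + 16 + 25 = 61
||A||_F = sqrt(61) = 7.8102

7.8102


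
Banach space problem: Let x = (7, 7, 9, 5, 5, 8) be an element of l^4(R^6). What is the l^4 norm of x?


The l^4 norm = (sum |x_i|^4)^(1/4)
Sum of 4th powers = 2401 + 2401 + 6561 + 625 + 625 + 4096 = 16709
||x||_4 = (16709)^(1/4) = 11.3694

11.3694


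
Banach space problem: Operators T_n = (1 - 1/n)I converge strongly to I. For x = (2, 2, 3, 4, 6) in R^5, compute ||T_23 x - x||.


T_23 x - x = (1 - 1/23)x - x = -x/23
||x|| = sqrt(69) = 8.3066
||T_23 x - x|| = ||x||/23 = 8.3066/23 = 0.3612

0.3612


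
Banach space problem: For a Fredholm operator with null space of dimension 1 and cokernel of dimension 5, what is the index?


The Fredholm index is defined as ind(T) = dim(ker T) - dim(coker T)
= 1 - 5
= -4

-4


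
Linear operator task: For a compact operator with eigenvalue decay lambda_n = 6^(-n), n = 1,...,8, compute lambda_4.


The eigenvalue formula gives lambda_4 = 1/6^4
= 1/1296
= 7.7160e-04

7.7160e-04


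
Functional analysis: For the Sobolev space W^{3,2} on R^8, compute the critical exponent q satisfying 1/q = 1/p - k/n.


Using the Sobolev embedding formula: 1/q = 1/p - k/n
1/q = 1/2 - 3/8 = 1/8
q = 1/(1/8) = 8

8.0000


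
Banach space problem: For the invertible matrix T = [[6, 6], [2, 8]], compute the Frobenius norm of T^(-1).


det(T) = 6*8 - 6*2 = 36
T^(-1) = (1/36) * [[8, -6], [-2, 6]] = [[0.2222, -0.1667], [-0.0556, 0.1667]]
||T^(-1)||_F^2 = 0.2222^2 + (-0.1667)^2 + (-0.0556)^2 + 0.1667^2 = 0.1080
||T^(-1)||_F = sqrt(0.1080) = 0.3287

0.3287


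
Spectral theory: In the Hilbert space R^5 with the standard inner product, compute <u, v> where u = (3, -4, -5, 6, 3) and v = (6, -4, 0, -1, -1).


Computing the standard inner product <u, v> = sum u_i * v_i
= 3*6 + -4*-4 + -5*0 + 6*-1 + 3*-1
= 18 + 16 + 0 + -6 + -3
= 25

25


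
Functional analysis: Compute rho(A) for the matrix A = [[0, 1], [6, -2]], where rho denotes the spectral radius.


For a 2x2 matrix, eigenvalues satisfy lambda^2 - (trace)*lambda + det = 0
trace = 0 + -2 = -2
det = 0*-2 - 1*6 = -6
discriminant = (-2)^2 - 4*(-6) = 28
spectral radius = max |eigenvalue| = 3.6458

3.6458


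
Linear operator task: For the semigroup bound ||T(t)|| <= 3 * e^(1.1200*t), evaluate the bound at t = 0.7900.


||T(0.7900)|| <= 3 * exp(1.1200 * 0.7900)
= 3 * exp(0.8848)
= 3 * 2.4225
= 7.2675

7.2675
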